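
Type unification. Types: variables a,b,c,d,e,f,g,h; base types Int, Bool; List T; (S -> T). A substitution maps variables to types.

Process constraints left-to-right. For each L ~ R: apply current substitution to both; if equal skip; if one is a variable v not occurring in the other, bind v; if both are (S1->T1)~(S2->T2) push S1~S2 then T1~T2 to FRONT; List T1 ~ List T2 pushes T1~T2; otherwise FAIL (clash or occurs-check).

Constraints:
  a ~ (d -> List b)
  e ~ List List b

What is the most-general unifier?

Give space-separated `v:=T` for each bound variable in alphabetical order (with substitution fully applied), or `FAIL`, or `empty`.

Answer: a:=(d -> List b) e:=List List b

Derivation:
step 1: unify a ~ (d -> List b)  [subst: {-} | 1 pending]
  bind a := (d -> List b)
step 2: unify e ~ List List b  [subst: {a:=(d -> List b)} | 0 pending]
  bind e := List List b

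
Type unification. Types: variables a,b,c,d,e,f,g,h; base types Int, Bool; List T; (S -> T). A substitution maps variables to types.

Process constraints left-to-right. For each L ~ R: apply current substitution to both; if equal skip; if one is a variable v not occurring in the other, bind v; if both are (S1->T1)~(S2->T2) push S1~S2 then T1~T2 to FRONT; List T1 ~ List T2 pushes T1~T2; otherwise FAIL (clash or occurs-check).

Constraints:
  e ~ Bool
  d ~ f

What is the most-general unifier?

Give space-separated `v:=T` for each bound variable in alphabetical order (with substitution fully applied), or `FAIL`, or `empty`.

step 1: unify e ~ Bool  [subst: {-} | 1 pending]
  bind e := Bool
step 2: unify d ~ f  [subst: {e:=Bool} | 0 pending]
  bind d := f

Answer: d:=f e:=Bool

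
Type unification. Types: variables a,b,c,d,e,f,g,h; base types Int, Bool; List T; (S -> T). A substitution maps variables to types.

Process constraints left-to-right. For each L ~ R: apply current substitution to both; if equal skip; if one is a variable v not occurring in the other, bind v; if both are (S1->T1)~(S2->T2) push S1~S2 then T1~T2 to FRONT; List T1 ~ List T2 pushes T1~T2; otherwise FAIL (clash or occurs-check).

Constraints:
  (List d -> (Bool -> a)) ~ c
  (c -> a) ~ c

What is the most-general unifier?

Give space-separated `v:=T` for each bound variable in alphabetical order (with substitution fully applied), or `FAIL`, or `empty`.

step 1: unify (List d -> (Bool -> a)) ~ c  [subst: {-} | 1 pending]
  bind c := (List d -> (Bool -> a))
step 2: unify ((List d -> (Bool -> a)) -> a) ~ (List d -> (Bool -> a))  [subst: {c:=(List d -> (Bool -> a))} | 0 pending]
  -> decompose arrow: push (List d -> (Bool -> a))~List d, a~(Bool -> a)
step 3: unify (List d -> (Bool -> a)) ~ List d  [subst: {c:=(List d -> (Bool -> a))} | 1 pending]
  clash: (List d -> (Bool -> a)) vs List d

Answer: FAIL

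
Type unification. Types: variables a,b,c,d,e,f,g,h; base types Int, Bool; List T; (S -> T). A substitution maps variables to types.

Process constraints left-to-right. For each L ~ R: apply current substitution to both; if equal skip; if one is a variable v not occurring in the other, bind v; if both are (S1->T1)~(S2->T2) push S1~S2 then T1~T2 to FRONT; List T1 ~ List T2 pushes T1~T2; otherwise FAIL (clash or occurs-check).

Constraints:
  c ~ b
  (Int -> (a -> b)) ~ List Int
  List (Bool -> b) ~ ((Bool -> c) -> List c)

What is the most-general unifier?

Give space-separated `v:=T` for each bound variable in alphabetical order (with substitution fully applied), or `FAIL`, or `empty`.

step 1: unify c ~ b  [subst: {-} | 2 pending]
  bind c := b
step 2: unify (Int -> (a -> b)) ~ List Int  [subst: {c:=b} | 1 pending]
  clash: (Int -> (a -> b)) vs List Int

Answer: FAIL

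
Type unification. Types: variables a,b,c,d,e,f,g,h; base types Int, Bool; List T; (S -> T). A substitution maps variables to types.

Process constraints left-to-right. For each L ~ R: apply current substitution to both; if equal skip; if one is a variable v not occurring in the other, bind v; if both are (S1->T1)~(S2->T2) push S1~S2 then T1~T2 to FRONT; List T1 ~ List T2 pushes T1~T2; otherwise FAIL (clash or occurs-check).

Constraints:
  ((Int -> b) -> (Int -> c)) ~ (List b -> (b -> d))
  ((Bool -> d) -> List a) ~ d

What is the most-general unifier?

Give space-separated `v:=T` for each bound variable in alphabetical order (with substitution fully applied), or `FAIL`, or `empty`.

step 1: unify ((Int -> b) -> (Int -> c)) ~ (List b -> (b -> d))  [subst: {-} | 1 pending]
  -> decompose arrow: push (Int -> b)~List b, (Int -> c)~(b -> d)
step 2: unify (Int -> b) ~ List b  [subst: {-} | 2 pending]
  clash: (Int -> b) vs List b

Answer: FAIL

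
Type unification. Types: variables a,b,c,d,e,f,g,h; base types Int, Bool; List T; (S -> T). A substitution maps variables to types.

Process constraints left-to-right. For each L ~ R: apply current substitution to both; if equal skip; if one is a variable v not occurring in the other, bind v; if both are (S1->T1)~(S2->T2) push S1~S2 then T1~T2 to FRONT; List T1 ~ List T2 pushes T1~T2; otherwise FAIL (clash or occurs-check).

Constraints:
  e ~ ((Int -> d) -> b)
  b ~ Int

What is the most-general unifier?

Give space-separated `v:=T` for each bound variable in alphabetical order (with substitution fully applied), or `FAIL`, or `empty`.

Answer: b:=Int e:=((Int -> d) -> Int)

Derivation:
step 1: unify e ~ ((Int -> d) -> b)  [subst: {-} | 1 pending]
  bind e := ((Int -> d) -> b)
step 2: unify b ~ Int  [subst: {e:=((Int -> d) -> b)} | 0 pending]
  bind b := Int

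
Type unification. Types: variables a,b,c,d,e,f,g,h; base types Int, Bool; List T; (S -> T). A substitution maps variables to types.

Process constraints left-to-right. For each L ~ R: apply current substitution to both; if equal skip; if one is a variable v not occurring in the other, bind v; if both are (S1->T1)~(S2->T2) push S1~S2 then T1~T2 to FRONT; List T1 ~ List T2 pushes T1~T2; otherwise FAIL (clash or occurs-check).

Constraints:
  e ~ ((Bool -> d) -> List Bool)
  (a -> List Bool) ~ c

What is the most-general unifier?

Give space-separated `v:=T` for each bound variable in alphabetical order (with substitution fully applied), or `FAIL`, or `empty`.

Answer: c:=(a -> List Bool) e:=((Bool -> d) -> List Bool)

Derivation:
step 1: unify e ~ ((Bool -> d) -> List Bool)  [subst: {-} | 1 pending]
  bind e := ((Bool -> d) -> List Bool)
step 2: unify (a -> List Bool) ~ c  [subst: {e:=((Bool -> d) -> List Bool)} | 0 pending]
  bind c := (a -> List Bool)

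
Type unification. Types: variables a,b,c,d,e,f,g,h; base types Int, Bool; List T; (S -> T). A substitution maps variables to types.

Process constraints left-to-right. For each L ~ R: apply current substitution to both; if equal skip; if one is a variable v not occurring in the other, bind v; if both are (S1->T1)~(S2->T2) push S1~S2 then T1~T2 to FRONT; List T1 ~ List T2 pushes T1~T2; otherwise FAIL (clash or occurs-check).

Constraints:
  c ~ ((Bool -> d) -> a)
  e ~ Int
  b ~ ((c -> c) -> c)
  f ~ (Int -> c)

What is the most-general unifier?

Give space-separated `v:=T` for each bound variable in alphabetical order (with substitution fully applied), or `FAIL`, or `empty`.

step 1: unify c ~ ((Bool -> d) -> a)  [subst: {-} | 3 pending]
  bind c := ((Bool -> d) -> a)
step 2: unify e ~ Int  [subst: {c:=((Bool -> d) -> a)} | 2 pending]
  bind e := Int
step 3: unify b ~ ((((Bool -> d) -> a) -> ((Bool -> d) -> a)) -> ((Bool -> d) -> a))  [subst: {c:=((Bool -> d) -> a), e:=Int} | 1 pending]
  bind b := ((((Bool -> d) -> a) -> ((Bool -> d) -> a)) -> ((Bool -> d) -> a))
step 4: unify f ~ (Int -> ((Bool -> d) -> a))  [subst: {c:=((Bool -> d) -> a), e:=Int, b:=((((Bool -> d) -> a) -> ((Bool -> d) -> a)) -> ((Bool -> d) -> a))} | 0 pending]
  bind f := (Int -> ((Bool -> d) -> a))

Answer: b:=((((Bool -> d) -> a) -> ((Bool -> d) -> a)) -> ((Bool -> d) -> a)) c:=((Bool -> d) -> a) e:=Int f:=(Int -> ((Bool -> d) -> a))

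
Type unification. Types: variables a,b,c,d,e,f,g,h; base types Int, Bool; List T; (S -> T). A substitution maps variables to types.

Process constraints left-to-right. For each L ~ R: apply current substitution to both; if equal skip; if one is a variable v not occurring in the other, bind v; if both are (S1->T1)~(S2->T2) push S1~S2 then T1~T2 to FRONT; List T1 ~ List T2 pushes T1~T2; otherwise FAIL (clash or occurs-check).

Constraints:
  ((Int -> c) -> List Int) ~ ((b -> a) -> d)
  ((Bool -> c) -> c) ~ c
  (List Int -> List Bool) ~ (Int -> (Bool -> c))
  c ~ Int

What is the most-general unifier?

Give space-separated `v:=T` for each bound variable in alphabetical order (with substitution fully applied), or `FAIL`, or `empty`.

step 1: unify ((Int -> c) -> List Int) ~ ((b -> a) -> d)  [subst: {-} | 3 pending]
  -> decompose arrow: push (Int -> c)~(b -> a), List Int~d
step 2: unify (Int -> c) ~ (b -> a)  [subst: {-} | 4 pending]
  -> decompose arrow: push Int~b, c~a
step 3: unify Int ~ b  [subst: {-} | 5 pending]
  bind b := Int
step 4: unify c ~ a  [subst: {b:=Int} | 4 pending]
  bind c := a
step 5: unify List Int ~ d  [subst: {b:=Int, c:=a} | 3 pending]
  bind d := List Int
step 6: unify ((Bool -> a) -> a) ~ a  [subst: {b:=Int, c:=a, d:=List Int} | 2 pending]
  occurs-check fail

Answer: FAIL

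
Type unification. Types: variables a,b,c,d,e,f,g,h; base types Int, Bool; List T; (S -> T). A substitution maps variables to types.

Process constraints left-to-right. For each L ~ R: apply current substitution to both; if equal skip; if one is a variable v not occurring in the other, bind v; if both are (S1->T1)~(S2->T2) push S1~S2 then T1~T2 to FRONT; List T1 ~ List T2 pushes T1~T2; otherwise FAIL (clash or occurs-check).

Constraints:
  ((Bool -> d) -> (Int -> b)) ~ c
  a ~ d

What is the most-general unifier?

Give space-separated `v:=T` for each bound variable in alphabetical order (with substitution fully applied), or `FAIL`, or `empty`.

step 1: unify ((Bool -> d) -> (Int -> b)) ~ c  [subst: {-} | 1 pending]
  bind c := ((Bool -> d) -> (Int -> b))
step 2: unify a ~ d  [subst: {c:=((Bool -> d) -> (Int -> b))} | 0 pending]
  bind a := d

Answer: a:=d c:=((Bool -> d) -> (Int -> b))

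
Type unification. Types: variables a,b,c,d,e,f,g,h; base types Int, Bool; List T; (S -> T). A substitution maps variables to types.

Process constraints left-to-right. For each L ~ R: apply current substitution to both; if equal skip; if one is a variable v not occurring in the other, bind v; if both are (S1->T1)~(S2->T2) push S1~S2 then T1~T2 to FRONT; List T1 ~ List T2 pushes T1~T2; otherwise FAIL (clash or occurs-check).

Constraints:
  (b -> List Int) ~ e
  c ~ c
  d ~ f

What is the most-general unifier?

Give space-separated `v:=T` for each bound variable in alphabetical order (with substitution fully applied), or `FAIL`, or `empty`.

step 1: unify (b -> List Int) ~ e  [subst: {-} | 2 pending]
  bind e := (b -> List Int)
step 2: unify c ~ c  [subst: {e:=(b -> List Int)} | 1 pending]
  -> identical, skip
step 3: unify d ~ f  [subst: {e:=(b -> List Int)} | 0 pending]
  bind d := f

Answer: d:=f e:=(b -> List Int)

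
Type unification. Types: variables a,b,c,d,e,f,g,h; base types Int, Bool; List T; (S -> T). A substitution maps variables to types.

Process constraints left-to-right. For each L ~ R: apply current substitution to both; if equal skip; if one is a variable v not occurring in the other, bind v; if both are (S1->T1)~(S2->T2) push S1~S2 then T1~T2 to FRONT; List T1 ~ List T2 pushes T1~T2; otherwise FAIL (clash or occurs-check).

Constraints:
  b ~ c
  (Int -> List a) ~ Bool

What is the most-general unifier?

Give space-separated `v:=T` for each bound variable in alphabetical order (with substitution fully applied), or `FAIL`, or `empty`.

Answer: FAIL

Derivation:
step 1: unify b ~ c  [subst: {-} | 1 pending]
  bind b := c
step 2: unify (Int -> List a) ~ Bool  [subst: {b:=c} | 0 pending]
  clash: (Int -> List a) vs Bool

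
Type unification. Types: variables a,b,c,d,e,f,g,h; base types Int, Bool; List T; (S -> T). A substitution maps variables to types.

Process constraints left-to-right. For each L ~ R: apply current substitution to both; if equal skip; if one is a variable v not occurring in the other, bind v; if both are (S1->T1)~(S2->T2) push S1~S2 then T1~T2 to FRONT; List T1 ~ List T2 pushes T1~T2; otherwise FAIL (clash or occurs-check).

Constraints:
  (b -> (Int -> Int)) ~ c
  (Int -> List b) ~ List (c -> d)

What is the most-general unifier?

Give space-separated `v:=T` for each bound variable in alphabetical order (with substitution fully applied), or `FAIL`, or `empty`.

Answer: FAIL

Derivation:
step 1: unify (b -> (Int -> Int)) ~ c  [subst: {-} | 1 pending]
  bind c := (b -> (Int -> Int))
step 2: unify (Int -> List b) ~ List ((b -> (Int -> Int)) -> d)  [subst: {c:=(b -> (Int -> Int))} | 0 pending]
  clash: (Int -> List b) vs List ((b -> (Int -> Int)) -> d)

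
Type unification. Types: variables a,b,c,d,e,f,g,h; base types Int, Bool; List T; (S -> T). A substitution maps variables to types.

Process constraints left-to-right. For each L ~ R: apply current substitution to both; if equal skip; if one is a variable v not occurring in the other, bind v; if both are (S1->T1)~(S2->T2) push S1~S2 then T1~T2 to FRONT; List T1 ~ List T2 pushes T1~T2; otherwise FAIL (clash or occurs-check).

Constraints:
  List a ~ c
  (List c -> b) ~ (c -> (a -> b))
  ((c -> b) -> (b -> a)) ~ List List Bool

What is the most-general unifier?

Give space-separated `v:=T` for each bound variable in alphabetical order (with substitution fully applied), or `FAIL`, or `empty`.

Answer: FAIL

Derivation:
step 1: unify List a ~ c  [subst: {-} | 2 pending]
  bind c := List a
step 2: unify (List List a -> b) ~ (List a -> (a -> b))  [subst: {c:=List a} | 1 pending]
  -> decompose arrow: push List List a~List a, b~(a -> b)
step 3: unify List List a ~ List a  [subst: {c:=List a} | 2 pending]
  -> decompose List: push List a~a
step 4: unify List a ~ a  [subst: {c:=List a} | 2 pending]
  occurs-check fail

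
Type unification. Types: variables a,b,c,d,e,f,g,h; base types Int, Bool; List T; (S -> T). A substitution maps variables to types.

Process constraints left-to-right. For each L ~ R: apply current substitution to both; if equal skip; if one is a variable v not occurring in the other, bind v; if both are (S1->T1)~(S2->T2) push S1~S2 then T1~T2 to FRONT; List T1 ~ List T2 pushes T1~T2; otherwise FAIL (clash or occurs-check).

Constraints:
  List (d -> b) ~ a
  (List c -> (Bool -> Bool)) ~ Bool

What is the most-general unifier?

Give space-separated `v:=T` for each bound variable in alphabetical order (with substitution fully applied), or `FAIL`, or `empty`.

Answer: FAIL

Derivation:
step 1: unify List (d -> b) ~ a  [subst: {-} | 1 pending]
  bind a := List (d -> b)
step 2: unify (List c -> (Bool -> Bool)) ~ Bool  [subst: {a:=List (d -> b)} | 0 pending]
  clash: (List c -> (Bool -> Bool)) vs Bool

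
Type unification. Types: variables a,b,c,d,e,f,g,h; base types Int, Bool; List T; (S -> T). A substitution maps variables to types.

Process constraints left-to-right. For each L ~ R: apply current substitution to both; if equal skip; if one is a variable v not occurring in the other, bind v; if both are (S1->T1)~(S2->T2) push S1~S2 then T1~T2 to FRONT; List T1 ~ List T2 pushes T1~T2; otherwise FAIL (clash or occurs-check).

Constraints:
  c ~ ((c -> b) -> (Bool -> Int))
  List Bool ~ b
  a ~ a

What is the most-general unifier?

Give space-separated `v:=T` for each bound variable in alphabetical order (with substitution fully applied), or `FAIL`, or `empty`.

step 1: unify c ~ ((c -> b) -> (Bool -> Int))  [subst: {-} | 2 pending]
  occurs-check fail: c in ((c -> b) -> (Bool -> Int))

Answer: FAIL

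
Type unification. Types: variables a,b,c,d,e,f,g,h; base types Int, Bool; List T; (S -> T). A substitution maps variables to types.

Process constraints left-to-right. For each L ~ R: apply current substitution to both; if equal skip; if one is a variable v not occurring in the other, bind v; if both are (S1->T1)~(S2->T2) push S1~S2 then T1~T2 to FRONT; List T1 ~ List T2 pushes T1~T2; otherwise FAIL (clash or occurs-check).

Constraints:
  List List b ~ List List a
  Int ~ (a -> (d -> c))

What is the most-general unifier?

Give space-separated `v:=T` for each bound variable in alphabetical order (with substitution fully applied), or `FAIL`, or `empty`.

Answer: FAIL

Derivation:
step 1: unify List List b ~ List List a  [subst: {-} | 1 pending]
  -> decompose List: push List b~List a
step 2: unify List b ~ List a  [subst: {-} | 1 pending]
  -> decompose List: push b~a
step 3: unify b ~ a  [subst: {-} | 1 pending]
  bind b := a
step 4: unify Int ~ (a -> (d -> c))  [subst: {b:=a} | 0 pending]
  clash: Int vs (a -> (d -> c))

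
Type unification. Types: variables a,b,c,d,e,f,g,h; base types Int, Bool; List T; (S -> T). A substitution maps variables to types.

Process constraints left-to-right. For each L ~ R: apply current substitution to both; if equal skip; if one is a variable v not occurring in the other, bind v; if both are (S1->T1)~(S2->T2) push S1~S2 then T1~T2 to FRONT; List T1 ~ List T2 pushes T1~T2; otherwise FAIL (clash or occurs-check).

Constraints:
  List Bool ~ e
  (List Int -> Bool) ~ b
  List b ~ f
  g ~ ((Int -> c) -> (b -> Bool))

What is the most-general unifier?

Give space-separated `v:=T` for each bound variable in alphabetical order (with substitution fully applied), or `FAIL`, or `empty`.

step 1: unify List Bool ~ e  [subst: {-} | 3 pending]
  bind e := List Bool
step 2: unify (List Int -> Bool) ~ b  [subst: {e:=List Bool} | 2 pending]
  bind b := (List Int -> Bool)
step 3: unify List (List Int -> Bool) ~ f  [subst: {e:=List Bool, b:=(List Int -> Bool)} | 1 pending]
  bind f := List (List Int -> Bool)
step 4: unify g ~ ((Int -> c) -> ((List Int -> Bool) -> Bool))  [subst: {e:=List Bool, b:=(List Int -> Bool), f:=List (List Int -> Bool)} | 0 pending]
  bind g := ((Int -> c) -> ((List Int -> Bool) -> Bool))

Answer: b:=(List Int -> Bool) e:=List Bool f:=List (List Int -> Bool) g:=((Int -> c) -> ((List Int -> Bool) -> Bool))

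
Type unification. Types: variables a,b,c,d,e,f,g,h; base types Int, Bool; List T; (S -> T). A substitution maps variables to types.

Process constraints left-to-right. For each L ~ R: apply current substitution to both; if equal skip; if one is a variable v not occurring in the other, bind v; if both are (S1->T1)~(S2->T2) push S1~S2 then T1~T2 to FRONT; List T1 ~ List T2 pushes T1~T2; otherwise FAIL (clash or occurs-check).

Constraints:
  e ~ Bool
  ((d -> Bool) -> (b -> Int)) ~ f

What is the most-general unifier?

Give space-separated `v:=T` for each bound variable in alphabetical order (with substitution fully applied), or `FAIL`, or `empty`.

step 1: unify e ~ Bool  [subst: {-} | 1 pending]
  bind e := Bool
step 2: unify ((d -> Bool) -> (b -> Int)) ~ f  [subst: {e:=Bool} | 0 pending]
  bind f := ((d -> Bool) -> (b -> Int))

Answer: e:=Bool f:=((d -> Bool) -> (b -> Int))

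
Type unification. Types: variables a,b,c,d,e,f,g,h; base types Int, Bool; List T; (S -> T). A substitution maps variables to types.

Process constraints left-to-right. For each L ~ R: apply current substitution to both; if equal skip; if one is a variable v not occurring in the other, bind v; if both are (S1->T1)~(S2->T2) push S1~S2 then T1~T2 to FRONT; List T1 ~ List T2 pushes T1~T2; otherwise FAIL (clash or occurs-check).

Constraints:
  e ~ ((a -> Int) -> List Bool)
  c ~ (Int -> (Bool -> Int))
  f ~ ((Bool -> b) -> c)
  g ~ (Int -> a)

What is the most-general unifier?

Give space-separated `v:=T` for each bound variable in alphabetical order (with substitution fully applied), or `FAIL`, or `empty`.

step 1: unify e ~ ((a -> Int) -> List Bool)  [subst: {-} | 3 pending]
  bind e := ((a -> Int) -> List Bool)
step 2: unify c ~ (Int -> (Bool -> Int))  [subst: {e:=((a -> Int) -> List Bool)} | 2 pending]
  bind c := (Int -> (Bool -> Int))
step 3: unify f ~ ((Bool -> b) -> (Int -> (Bool -> Int)))  [subst: {e:=((a -> Int) -> List Bool), c:=(Int -> (Bool -> Int))} | 1 pending]
  bind f := ((Bool -> b) -> (Int -> (Bool -> Int)))
step 4: unify g ~ (Int -> a)  [subst: {e:=((a -> Int) -> List Bool), c:=(Int -> (Bool -> Int)), f:=((Bool -> b) -> (Int -> (Bool -> Int)))} | 0 pending]
  bind g := (Int -> a)

Answer: c:=(Int -> (Bool -> Int)) e:=((a -> Int) -> List Bool) f:=((Bool -> b) -> (Int -> (Bool -> Int))) g:=(Int -> a)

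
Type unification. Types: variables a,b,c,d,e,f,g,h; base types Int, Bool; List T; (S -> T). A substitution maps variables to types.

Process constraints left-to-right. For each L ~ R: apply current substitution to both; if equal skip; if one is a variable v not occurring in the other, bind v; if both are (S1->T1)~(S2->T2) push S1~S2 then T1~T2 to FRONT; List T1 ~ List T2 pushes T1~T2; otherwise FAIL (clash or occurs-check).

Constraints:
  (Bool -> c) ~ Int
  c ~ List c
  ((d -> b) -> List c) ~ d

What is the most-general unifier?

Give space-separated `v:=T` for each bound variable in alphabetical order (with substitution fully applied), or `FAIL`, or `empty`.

Answer: FAIL

Derivation:
step 1: unify (Bool -> c) ~ Int  [subst: {-} | 2 pending]
  clash: (Bool -> c) vs Int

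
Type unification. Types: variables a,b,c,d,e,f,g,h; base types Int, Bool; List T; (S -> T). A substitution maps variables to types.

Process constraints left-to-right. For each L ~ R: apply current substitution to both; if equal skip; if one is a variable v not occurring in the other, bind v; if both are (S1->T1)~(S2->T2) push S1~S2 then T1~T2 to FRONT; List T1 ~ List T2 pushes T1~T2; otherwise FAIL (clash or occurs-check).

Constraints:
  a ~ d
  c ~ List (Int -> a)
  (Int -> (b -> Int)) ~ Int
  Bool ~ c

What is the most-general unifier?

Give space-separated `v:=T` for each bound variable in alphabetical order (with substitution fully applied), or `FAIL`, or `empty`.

step 1: unify a ~ d  [subst: {-} | 3 pending]
  bind a := d
step 2: unify c ~ List (Int -> d)  [subst: {a:=d} | 2 pending]
  bind c := List (Int -> d)
step 3: unify (Int -> (b -> Int)) ~ Int  [subst: {a:=d, c:=List (Int -> d)} | 1 pending]
  clash: (Int -> (b -> Int)) vs Int

Answer: FAIL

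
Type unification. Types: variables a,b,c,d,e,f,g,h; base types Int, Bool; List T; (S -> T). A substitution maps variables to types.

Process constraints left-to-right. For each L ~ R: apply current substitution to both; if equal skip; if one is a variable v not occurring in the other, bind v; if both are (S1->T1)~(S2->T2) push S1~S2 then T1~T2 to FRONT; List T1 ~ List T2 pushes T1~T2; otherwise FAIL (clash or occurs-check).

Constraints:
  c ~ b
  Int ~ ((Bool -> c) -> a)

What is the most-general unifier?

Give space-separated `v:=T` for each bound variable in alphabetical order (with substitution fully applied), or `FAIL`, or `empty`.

Answer: FAIL

Derivation:
step 1: unify c ~ b  [subst: {-} | 1 pending]
  bind c := b
step 2: unify Int ~ ((Bool -> b) -> a)  [subst: {c:=b} | 0 pending]
  clash: Int vs ((Bool -> b) -> a)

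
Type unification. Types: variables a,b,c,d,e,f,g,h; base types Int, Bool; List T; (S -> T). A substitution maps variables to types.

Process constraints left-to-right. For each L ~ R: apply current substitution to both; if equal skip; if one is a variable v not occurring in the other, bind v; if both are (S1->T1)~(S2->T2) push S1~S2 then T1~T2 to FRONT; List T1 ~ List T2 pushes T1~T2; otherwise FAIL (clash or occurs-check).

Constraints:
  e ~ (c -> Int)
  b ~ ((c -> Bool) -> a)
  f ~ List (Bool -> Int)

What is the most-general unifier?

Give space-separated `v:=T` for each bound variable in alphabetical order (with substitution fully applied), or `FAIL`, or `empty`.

step 1: unify e ~ (c -> Int)  [subst: {-} | 2 pending]
  bind e := (c -> Int)
step 2: unify b ~ ((c -> Bool) -> a)  [subst: {e:=(c -> Int)} | 1 pending]
  bind b := ((c -> Bool) -> a)
step 3: unify f ~ List (Bool -> Int)  [subst: {e:=(c -> Int), b:=((c -> Bool) -> a)} | 0 pending]
  bind f := List (Bool -> Int)

Answer: b:=((c -> Bool) -> a) e:=(c -> Int) f:=List (Bool -> Int)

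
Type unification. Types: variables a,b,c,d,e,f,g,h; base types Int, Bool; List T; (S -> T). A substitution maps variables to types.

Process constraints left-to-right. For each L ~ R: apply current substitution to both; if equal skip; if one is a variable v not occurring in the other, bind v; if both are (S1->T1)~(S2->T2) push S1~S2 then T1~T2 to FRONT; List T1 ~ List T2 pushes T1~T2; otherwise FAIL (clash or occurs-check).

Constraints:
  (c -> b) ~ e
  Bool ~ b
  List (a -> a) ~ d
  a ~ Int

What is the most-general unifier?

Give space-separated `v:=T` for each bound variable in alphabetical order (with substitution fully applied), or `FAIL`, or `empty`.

step 1: unify (c -> b) ~ e  [subst: {-} | 3 pending]
  bind e := (c -> b)
step 2: unify Bool ~ b  [subst: {e:=(c -> b)} | 2 pending]
  bind b := Bool
step 3: unify List (a -> a) ~ d  [subst: {e:=(c -> b), b:=Bool} | 1 pending]
  bind d := List (a -> a)
step 4: unify a ~ Int  [subst: {e:=(c -> b), b:=Bool, d:=List (a -> a)} | 0 pending]
  bind a := Int

Answer: a:=Int b:=Bool d:=List (Int -> Int) e:=(c -> Bool)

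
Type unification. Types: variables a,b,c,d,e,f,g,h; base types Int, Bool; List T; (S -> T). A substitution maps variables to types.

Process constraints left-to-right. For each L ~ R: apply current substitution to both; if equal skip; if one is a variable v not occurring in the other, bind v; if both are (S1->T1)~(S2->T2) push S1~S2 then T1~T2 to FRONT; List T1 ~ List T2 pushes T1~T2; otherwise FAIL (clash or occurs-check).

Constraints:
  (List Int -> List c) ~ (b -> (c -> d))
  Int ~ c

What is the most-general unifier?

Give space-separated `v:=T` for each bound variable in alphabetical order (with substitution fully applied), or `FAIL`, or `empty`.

step 1: unify (List Int -> List c) ~ (b -> (c -> d))  [subst: {-} | 1 pending]
  -> decompose arrow: push List Int~b, List c~(c -> d)
step 2: unify List Int ~ b  [subst: {-} | 2 pending]
  bind b := List Int
step 3: unify List c ~ (c -> d)  [subst: {b:=List Int} | 1 pending]
  clash: List c vs (c -> d)

Answer: FAIL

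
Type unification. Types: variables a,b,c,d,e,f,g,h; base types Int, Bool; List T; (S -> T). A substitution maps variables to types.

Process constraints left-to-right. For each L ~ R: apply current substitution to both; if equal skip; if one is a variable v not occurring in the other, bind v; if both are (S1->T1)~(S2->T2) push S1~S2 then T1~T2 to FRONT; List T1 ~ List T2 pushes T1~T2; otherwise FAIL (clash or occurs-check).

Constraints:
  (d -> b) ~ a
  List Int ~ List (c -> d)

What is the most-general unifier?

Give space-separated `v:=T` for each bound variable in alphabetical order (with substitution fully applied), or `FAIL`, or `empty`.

Answer: FAIL

Derivation:
step 1: unify (d -> b) ~ a  [subst: {-} | 1 pending]
  bind a := (d -> b)
step 2: unify List Int ~ List (c -> d)  [subst: {a:=(d -> b)} | 0 pending]
  -> decompose List: push Int~(c -> d)
step 3: unify Int ~ (c -> d)  [subst: {a:=(d -> b)} | 0 pending]
  clash: Int vs (c -> d)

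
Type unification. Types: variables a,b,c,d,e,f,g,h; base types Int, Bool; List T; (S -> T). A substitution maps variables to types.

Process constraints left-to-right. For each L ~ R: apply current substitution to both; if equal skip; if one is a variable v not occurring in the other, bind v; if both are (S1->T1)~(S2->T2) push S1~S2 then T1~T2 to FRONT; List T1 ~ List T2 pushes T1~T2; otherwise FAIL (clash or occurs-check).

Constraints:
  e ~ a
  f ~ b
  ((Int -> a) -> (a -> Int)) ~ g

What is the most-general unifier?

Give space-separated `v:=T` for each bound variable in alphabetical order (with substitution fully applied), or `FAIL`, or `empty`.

Answer: e:=a f:=b g:=((Int -> a) -> (a -> Int))

Derivation:
step 1: unify e ~ a  [subst: {-} | 2 pending]
  bind e := a
step 2: unify f ~ b  [subst: {e:=a} | 1 pending]
  bind f := b
step 3: unify ((Int -> a) -> (a -> Int)) ~ g  [subst: {e:=a, f:=b} | 0 pending]
  bind g := ((Int -> a) -> (a -> Int))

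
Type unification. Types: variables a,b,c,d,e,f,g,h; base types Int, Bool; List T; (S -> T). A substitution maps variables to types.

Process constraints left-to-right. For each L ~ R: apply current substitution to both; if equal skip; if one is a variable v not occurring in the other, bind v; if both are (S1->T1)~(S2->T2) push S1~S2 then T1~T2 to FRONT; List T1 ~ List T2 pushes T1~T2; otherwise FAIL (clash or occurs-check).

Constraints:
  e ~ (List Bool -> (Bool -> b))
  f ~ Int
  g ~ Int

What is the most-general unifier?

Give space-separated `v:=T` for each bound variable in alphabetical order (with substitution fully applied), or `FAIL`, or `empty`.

Answer: e:=(List Bool -> (Bool -> b)) f:=Int g:=Int

Derivation:
step 1: unify e ~ (List Bool -> (Bool -> b))  [subst: {-} | 2 pending]
  bind e := (List Bool -> (Bool -> b))
step 2: unify f ~ Int  [subst: {e:=(List Bool -> (Bool -> b))} | 1 pending]
  bind f := Int
step 3: unify g ~ Int  [subst: {e:=(List Bool -> (Bool -> b)), f:=Int} | 0 pending]
  bind g := Int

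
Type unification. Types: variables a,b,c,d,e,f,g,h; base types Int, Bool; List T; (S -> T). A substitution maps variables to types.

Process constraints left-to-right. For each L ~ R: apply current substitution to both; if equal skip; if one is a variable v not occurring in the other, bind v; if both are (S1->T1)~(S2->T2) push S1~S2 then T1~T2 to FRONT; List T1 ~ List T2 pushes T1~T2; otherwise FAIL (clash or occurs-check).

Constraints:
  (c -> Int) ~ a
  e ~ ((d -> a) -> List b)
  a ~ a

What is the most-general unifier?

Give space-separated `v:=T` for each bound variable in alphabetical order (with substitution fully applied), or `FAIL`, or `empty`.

Answer: a:=(c -> Int) e:=((d -> (c -> Int)) -> List b)

Derivation:
step 1: unify (c -> Int) ~ a  [subst: {-} | 2 pending]
  bind a := (c -> Int)
step 2: unify e ~ ((d -> (c -> Int)) -> List b)  [subst: {a:=(c -> Int)} | 1 pending]
  bind e := ((d -> (c -> Int)) -> List b)
step 3: unify (c -> Int) ~ (c -> Int)  [subst: {a:=(c -> Int), e:=((d -> (c -> Int)) -> List b)} | 0 pending]
  -> identical, skip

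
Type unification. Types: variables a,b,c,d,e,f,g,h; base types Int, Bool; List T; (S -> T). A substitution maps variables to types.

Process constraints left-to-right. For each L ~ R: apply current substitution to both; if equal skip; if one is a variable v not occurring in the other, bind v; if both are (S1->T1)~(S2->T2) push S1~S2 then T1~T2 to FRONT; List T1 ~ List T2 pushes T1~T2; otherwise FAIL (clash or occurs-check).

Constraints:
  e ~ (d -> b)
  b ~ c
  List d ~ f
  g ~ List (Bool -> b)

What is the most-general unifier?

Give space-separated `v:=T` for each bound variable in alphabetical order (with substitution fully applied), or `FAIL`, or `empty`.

step 1: unify e ~ (d -> b)  [subst: {-} | 3 pending]
  bind e := (d -> b)
step 2: unify b ~ c  [subst: {e:=(d -> b)} | 2 pending]
  bind b := c
step 3: unify List d ~ f  [subst: {e:=(d -> b), b:=c} | 1 pending]
  bind f := List d
step 4: unify g ~ List (Bool -> c)  [subst: {e:=(d -> b), b:=c, f:=List d} | 0 pending]
  bind g := List (Bool -> c)

Answer: b:=c e:=(d -> c) f:=List d g:=List (Bool -> c)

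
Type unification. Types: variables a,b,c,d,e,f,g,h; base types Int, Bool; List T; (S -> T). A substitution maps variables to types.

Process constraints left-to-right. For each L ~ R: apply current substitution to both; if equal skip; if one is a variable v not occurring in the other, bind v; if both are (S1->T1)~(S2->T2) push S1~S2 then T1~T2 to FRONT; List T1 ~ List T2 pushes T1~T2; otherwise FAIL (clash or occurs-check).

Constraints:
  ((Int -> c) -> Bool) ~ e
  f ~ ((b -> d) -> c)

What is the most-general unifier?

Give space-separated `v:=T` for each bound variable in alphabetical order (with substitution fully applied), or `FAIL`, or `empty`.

step 1: unify ((Int -> c) -> Bool) ~ e  [subst: {-} | 1 pending]
  bind e := ((Int -> c) -> Bool)
step 2: unify f ~ ((b -> d) -> c)  [subst: {e:=((Int -> c) -> Bool)} | 0 pending]
  bind f := ((b -> d) -> c)

Answer: e:=((Int -> c) -> Bool) f:=((b -> d) -> c)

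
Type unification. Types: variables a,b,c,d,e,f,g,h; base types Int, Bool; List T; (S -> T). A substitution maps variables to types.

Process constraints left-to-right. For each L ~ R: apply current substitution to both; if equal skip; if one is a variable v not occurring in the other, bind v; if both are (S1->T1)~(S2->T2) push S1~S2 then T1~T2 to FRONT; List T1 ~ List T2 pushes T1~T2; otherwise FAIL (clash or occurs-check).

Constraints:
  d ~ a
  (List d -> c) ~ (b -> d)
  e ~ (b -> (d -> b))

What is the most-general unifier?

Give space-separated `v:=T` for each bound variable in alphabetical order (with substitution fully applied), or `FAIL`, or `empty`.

step 1: unify d ~ a  [subst: {-} | 2 pending]
  bind d := a
step 2: unify (List a -> c) ~ (b -> a)  [subst: {d:=a} | 1 pending]
  -> decompose arrow: push List a~b, c~a
step 3: unify List a ~ b  [subst: {d:=a} | 2 pending]
  bind b := List a
step 4: unify c ~ a  [subst: {d:=a, b:=List a} | 1 pending]
  bind c := a
step 5: unify e ~ (List a -> (a -> List a))  [subst: {d:=a, b:=List a, c:=a} | 0 pending]
  bind e := (List a -> (a -> List a))

Answer: b:=List a c:=a d:=a e:=(List a -> (a -> List a))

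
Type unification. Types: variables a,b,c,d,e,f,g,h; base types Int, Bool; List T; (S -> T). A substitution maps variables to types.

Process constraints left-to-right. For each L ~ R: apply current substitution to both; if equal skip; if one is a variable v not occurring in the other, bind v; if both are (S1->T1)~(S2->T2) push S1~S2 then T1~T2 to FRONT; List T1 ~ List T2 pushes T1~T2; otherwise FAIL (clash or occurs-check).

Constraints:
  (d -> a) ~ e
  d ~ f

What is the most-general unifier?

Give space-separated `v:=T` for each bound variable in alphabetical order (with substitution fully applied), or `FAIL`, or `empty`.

Answer: d:=f e:=(f -> a)

Derivation:
step 1: unify (d -> a) ~ e  [subst: {-} | 1 pending]
  bind e := (d -> a)
step 2: unify d ~ f  [subst: {e:=(d -> a)} | 0 pending]
  bind d := f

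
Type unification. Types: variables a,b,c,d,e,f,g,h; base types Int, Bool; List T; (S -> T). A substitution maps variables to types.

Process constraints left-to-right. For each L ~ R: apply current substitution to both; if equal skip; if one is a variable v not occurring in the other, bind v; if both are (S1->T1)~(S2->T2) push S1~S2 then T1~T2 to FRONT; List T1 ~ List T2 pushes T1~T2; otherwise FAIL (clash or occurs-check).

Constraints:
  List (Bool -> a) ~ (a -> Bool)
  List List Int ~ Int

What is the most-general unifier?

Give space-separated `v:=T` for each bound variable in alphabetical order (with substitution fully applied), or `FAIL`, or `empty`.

Answer: FAIL

Derivation:
step 1: unify List (Bool -> a) ~ (a -> Bool)  [subst: {-} | 1 pending]
  clash: List (Bool -> a) vs (a -> Bool)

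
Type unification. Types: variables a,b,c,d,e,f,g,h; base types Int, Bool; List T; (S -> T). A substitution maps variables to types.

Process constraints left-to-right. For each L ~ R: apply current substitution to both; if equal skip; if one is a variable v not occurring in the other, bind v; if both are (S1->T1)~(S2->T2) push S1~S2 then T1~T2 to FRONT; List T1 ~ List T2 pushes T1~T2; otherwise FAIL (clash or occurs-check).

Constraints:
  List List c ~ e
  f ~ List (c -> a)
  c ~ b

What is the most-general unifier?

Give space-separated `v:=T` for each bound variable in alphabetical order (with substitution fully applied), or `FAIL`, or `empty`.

Answer: c:=b e:=List List b f:=List (b -> a)

Derivation:
step 1: unify List List c ~ e  [subst: {-} | 2 pending]
  bind e := List List c
step 2: unify f ~ List (c -> a)  [subst: {e:=List List c} | 1 pending]
  bind f := List (c -> a)
step 3: unify c ~ b  [subst: {e:=List List c, f:=List (c -> a)} | 0 pending]
  bind c := b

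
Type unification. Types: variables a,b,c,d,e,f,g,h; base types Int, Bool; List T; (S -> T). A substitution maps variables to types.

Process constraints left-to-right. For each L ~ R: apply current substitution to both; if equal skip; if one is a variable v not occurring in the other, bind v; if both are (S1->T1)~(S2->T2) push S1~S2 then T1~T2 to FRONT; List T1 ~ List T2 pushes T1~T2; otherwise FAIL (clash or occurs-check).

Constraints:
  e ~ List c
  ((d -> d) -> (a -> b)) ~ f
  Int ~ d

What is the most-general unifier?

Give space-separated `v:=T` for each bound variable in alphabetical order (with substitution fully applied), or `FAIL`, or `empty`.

step 1: unify e ~ List c  [subst: {-} | 2 pending]
  bind e := List c
step 2: unify ((d -> d) -> (a -> b)) ~ f  [subst: {e:=List c} | 1 pending]
  bind f := ((d -> d) -> (a -> b))
step 3: unify Int ~ d  [subst: {e:=List c, f:=((d -> d) -> (a -> b))} | 0 pending]
  bind d := Int

Answer: d:=Int e:=List c f:=((Int -> Int) -> (a -> b))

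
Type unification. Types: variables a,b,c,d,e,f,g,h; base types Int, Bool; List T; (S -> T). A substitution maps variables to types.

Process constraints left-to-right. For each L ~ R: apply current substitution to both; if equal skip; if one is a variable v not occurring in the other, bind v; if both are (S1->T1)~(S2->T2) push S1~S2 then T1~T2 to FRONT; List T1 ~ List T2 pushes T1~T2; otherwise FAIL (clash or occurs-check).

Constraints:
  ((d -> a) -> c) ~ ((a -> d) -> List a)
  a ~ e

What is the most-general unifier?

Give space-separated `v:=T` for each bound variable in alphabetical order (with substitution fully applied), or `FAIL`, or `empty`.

step 1: unify ((d -> a) -> c) ~ ((a -> d) -> List a)  [subst: {-} | 1 pending]
  -> decompose arrow: push (d -> a)~(a -> d), c~List a
step 2: unify (d -> a) ~ (a -> d)  [subst: {-} | 2 pending]
  -> decompose arrow: push d~a, a~d
step 3: unify d ~ a  [subst: {-} | 3 pending]
  bind d := a
step 4: unify a ~ a  [subst: {d:=a} | 2 pending]
  -> identical, skip
step 5: unify c ~ List a  [subst: {d:=a} | 1 pending]
  bind c := List a
step 6: unify a ~ e  [subst: {d:=a, c:=List a} | 0 pending]
  bind a := e

Answer: a:=e c:=List e d:=e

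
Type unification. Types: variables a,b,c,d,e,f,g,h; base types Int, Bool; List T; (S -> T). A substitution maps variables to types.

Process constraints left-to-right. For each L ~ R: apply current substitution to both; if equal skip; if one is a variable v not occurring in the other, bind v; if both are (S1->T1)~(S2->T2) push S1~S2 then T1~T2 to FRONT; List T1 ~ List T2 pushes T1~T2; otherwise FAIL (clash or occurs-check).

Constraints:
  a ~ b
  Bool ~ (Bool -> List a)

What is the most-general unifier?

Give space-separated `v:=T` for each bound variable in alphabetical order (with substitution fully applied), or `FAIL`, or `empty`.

Answer: FAIL

Derivation:
step 1: unify a ~ b  [subst: {-} | 1 pending]
  bind a := b
step 2: unify Bool ~ (Bool -> List b)  [subst: {a:=b} | 0 pending]
  clash: Bool vs (Bool -> List b)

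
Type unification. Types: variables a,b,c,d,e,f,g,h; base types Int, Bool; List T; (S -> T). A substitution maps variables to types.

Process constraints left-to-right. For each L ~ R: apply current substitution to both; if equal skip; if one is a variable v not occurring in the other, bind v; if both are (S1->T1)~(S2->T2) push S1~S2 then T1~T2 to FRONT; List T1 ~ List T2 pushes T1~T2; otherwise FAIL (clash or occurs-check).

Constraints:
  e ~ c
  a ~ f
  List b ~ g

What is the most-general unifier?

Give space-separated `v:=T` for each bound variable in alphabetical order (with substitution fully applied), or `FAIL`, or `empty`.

step 1: unify e ~ c  [subst: {-} | 2 pending]
  bind e := c
step 2: unify a ~ f  [subst: {e:=c} | 1 pending]
  bind a := f
step 3: unify List b ~ g  [subst: {e:=c, a:=f} | 0 pending]
  bind g := List b

Answer: a:=f e:=c g:=List b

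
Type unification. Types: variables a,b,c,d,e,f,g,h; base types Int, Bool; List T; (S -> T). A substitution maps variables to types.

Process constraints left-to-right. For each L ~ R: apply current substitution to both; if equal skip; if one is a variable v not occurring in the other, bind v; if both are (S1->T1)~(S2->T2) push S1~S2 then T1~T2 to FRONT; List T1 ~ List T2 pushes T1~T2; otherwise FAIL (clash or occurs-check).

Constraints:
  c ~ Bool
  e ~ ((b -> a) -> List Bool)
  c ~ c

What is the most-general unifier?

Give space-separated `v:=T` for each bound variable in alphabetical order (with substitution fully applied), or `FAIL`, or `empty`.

step 1: unify c ~ Bool  [subst: {-} | 2 pending]
  bind c := Bool
step 2: unify e ~ ((b -> a) -> List Bool)  [subst: {c:=Bool} | 1 pending]
  bind e := ((b -> a) -> List Bool)
step 3: unify Bool ~ Bool  [subst: {c:=Bool, e:=((b -> a) -> List Bool)} | 0 pending]
  -> identical, skip

Answer: c:=Bool e:=((b -> a) -> List Bool)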